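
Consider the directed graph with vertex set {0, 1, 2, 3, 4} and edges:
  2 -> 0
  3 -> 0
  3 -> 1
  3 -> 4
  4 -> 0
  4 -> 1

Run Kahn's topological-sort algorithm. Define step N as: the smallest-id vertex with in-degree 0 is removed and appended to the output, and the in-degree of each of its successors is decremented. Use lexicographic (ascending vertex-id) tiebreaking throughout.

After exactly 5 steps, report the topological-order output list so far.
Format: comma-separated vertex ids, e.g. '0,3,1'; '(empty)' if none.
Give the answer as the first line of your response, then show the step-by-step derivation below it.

2,3,4,0,1

step 1: output 2; order=[2]; indeg=(2,2,0,0,1)
step 2: output 3; order=[2,3]; indeg=(1,1,0,0,0)
step 3: output 4; order=[2,3,4]; indeg=(0,0,0,0,0)
step 4: output 0; order=[2,3,4,0]; indeg=(0,0,0,0,0)
step 5: output 1; order=[2,3,4,0,1]; indeg=(0,0,0,0,0)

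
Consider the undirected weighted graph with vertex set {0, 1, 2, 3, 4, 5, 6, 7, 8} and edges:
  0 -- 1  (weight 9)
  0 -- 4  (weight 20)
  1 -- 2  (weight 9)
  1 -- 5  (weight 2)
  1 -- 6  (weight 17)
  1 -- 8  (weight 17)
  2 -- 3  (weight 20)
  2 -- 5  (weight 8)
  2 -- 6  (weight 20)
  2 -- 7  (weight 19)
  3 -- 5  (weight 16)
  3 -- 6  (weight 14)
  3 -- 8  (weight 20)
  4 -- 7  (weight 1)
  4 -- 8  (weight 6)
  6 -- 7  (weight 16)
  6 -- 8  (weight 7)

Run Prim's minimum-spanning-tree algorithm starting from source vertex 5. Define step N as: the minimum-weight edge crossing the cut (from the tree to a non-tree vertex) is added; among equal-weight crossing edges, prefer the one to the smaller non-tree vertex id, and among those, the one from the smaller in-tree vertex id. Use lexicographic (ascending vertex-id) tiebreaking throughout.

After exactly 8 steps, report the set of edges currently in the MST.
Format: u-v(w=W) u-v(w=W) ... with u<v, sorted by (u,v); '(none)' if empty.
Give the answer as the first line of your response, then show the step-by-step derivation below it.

0-1(w=9) 1-5(w=2) 2-5(w=8) 3-5(w=16) 3-6(w=14) 4-7(w=1) 4-8(w=6) 6-8(w=7)

step 1: add edge 1-5 (w=2); MST = {1-5(w=2)}
step 2: add edge 2-5 (w=8); MST = {1-5(w=2) 2-5(w=8)}
step 3: add edge 0-1 (w=9); MST = {0-1(w=9) 1-5(w=2) 2-5(w=8)}
step 4: add edge 3-5 (w=16); MST = {0-1(w=9) 1-5(w=2) 2-5(w=8) 3-5(w=16)}
step 5: add edge 3-6 (w=14); MST = {0-1(w=9) 1-5(w=2) 2-5(w=8) 3-5(w=16) 3-6(w=14)}
step 6: add edge 6-8 (w=7); MST = {0-1(w=9) 1-5(w=2) 2-5(w=8) 3-5(w=16) 3-6(w=14) 6-8(w=7)}
step 7: add edge 4-8 (w=6); MST = {0-1(w=9) 1-5(w=2) 2-5(w=8) 3-5(w=16) 3-6(w=14) 4-8(w=6) 6-8(w=7)}
step 8: add edge 4-7 (w=1); MST = {0-1(w=9) 1-5(w=2) 2-5(w=8) 3-5(w=16) 3-6(w=14) 4-7(w=1) 4-8(w=6) 6-8(w=7)}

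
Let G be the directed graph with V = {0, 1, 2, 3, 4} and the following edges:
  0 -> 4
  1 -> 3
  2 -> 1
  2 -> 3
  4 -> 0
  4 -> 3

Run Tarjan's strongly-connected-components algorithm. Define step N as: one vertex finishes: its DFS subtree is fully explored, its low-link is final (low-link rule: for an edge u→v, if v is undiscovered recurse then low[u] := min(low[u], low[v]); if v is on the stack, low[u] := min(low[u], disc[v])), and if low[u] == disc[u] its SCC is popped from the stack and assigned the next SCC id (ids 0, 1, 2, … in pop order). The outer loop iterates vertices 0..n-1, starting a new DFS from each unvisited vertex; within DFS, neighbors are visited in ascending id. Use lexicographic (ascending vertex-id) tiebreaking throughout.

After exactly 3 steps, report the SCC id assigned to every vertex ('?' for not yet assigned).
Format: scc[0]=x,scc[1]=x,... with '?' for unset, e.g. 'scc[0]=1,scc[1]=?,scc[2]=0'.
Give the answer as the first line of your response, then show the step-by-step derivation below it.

scc[0]=1,scc[1]=?,scc[2]=?,scc[3]=0,scc[4]=1

step 1: low=(low[0]=0,low[1]=?,low[2]=?,low[3]=2,low[4]=0); scc=(scc[0]=?,scc[1]=?,scc[2]=?,scc[3]=0,scc[4]=?)
step 2: low=(low[0]=0,low[1]=?,low[2]=?,low[3]=2,low[4]=0); scc=(scc[0]=?,scc[1]=?,scc[2]=?,scc[3]=0,scc[4]=?)
step 3: low=(low[0]=0,low[1]=?,low[2]=?,low[3]=2,low[4]=0); scc=(scc[0]=1,scc[1]=?,scc[2]=?,scc[3]=0,scc[4]=1)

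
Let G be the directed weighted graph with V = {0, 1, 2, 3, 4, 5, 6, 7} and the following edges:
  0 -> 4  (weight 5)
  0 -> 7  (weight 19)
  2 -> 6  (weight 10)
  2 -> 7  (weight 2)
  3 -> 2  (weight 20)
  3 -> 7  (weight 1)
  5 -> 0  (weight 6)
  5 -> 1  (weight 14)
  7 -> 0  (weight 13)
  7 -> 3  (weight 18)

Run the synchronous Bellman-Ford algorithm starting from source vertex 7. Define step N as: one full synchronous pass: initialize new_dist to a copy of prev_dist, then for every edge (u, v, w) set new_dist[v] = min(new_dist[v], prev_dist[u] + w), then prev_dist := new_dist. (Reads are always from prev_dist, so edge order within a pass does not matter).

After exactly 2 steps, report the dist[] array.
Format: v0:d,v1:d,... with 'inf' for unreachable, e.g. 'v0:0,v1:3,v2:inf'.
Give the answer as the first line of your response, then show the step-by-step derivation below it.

v0:13,v1:inf,v2:38,v3:18,v4:18,v5:inf,v6:inf,v7:0

step 1: dist = v0:13,v1:inf,v2:inf,v3:18,v4:inf,v5:inf,v6:inf,v7:0
step 2: dist = v0:13,v1:inf,v2:38,v3:18,v4:18,v5:inf,v6:inf,v7:0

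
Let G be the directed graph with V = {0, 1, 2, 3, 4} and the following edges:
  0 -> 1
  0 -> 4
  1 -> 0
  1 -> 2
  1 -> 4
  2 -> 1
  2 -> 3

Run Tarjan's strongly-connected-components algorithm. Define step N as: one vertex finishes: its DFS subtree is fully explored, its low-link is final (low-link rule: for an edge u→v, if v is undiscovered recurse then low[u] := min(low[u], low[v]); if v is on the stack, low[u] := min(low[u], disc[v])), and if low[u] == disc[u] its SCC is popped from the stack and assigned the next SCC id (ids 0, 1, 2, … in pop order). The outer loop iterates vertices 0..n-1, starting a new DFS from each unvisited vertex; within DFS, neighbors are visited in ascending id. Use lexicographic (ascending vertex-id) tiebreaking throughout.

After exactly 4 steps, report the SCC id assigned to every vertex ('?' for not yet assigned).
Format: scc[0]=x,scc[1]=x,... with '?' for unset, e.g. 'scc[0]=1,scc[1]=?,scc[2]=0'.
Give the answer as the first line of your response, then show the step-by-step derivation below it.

scc[0]=?,scc[1]=?,scc[2]=?,scc[3]=0,scc[4]=1

step 1: low=(low[0]=0,low[1]=0,low[2]=1,low[3]=3,low[4]=?); scc=(scc[0]=?,scc[1]=?,scc[2]=?,scc[3]=0,scc[4]=?)
step 2: low=(low[0]=0,low[1]=0,low[2]=1,low[3]=3,low[4]=?); scc=(scc[0]=?,scc[1]=?,scc[2]=?,scc[3]=0,scc[4]=?)
step 3: low=(low[0]=0,low[1]=0,low[2]=1,low[3]=3,low[4]=4); scc=(scc[0]=?,scc[1]=?,scc[2]=?,scc[3]=0,scc[4]=1)
step 4: low=(low[0]=0,low[1]=0,low[2]=1,low[3]=3,low[4]=4); scc=(scc[0]=?,scc[1]=?,scc[2]=?,scc[3]=0,scc[4]=1)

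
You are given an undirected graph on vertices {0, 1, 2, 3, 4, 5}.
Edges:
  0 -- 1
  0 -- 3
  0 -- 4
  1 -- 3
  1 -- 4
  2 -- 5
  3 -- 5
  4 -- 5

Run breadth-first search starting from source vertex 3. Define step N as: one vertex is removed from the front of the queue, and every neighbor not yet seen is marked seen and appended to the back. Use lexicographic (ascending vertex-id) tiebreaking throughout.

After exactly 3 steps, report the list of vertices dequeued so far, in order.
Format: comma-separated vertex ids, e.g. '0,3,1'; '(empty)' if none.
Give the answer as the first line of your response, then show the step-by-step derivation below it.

3,0,1

step 1: dequeue 3; queue=[0,1,5]; order=3
step 2: dequeue 0; queue=[1,5,4]; order=3,0
step 3: dequeue 1; queue=[5,4]; order=3,0,1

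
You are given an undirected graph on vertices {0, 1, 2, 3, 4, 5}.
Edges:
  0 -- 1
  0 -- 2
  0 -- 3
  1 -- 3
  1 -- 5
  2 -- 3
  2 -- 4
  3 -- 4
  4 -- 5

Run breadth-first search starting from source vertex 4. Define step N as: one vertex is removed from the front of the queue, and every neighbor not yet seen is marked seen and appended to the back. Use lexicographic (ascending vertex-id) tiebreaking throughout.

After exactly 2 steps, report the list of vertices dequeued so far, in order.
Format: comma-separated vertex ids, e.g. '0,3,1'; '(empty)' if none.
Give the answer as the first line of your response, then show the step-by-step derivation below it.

4,2

step 1: dequeue 4; queue=[2,3,5]; order=4
step 2: dequeue 2; queue=[3,5,0]; order=4,2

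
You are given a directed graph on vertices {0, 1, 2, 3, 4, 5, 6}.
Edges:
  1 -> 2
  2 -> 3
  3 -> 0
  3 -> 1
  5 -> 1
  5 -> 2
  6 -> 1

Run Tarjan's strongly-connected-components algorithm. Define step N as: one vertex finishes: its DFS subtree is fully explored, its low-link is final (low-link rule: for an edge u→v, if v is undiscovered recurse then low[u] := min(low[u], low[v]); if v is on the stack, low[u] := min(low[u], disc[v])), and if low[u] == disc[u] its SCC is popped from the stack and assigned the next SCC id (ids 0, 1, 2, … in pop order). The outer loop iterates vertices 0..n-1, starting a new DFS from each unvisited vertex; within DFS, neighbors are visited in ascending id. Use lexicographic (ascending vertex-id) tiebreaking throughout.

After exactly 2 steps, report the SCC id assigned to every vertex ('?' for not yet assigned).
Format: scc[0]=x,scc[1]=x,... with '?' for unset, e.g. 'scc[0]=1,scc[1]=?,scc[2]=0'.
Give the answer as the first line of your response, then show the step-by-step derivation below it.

scc[0]=0,scc[1]=?,scc[2]=?,scc[3]=?,scc[4]=?,scc[5]=?,scc[6]=?

step 1: low=(low[0]=0,low[1]=?,low[2]=?,low[3]=?,low[4]=?,low[5]=?,low[6]=?); scc=(scc[0]=0,scc[1]=?,scc[2]=?,scc[3]=?,scc[4]=?,scc[5]=?,scc[6]=?)
step 2: low=(low[0]=0,low[1]=1,low[2]=2,low[3]=1,low[4]=?,low[5]=?,low[6]=?); scc=(scc[0]=0,scc[1]=?,scc[2]=?,scc[3]=?,scc[4]=?,scc[5]=?,scc[6]=?)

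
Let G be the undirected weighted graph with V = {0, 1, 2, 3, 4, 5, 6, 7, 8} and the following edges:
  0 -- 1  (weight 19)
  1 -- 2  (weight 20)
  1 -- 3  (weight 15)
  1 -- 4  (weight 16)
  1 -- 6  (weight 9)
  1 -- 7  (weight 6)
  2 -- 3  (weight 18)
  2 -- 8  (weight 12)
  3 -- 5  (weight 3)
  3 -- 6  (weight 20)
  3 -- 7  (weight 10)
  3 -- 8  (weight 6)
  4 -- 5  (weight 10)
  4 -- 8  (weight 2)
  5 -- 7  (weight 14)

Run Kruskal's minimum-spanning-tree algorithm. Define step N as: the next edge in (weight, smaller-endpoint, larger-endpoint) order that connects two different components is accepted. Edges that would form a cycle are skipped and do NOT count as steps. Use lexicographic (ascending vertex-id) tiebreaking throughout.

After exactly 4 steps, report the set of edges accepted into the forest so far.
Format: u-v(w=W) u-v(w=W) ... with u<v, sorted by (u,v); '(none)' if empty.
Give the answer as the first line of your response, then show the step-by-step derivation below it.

1-7(w=6) 3-5(w=3) 3-8(w=6) 4-8(w=2)

step 1: add edge 4-8 (w=2); MST = {4-8(w=2)}
step 2: add edge 3-5 (w=3); MST = {3-5(w=3) 4-8(w=2)}
step 3: add edge 1-7 (w=6); MST = {1-7(w=6) 3-5(w=3) 4-8(w=2)}
step 4: add edge 3-8 (w=6); MST = {1-7(w=6) 3-5(w=3) 3-8(w=6) 4-8(w=2)}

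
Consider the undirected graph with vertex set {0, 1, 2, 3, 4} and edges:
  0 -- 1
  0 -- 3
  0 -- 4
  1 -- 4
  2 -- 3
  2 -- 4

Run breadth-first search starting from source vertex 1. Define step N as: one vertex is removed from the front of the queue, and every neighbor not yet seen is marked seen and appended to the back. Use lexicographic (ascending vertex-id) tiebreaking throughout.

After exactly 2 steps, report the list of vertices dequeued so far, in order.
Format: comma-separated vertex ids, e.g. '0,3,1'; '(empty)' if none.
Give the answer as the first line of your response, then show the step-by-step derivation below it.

1,0

step 1: dequeue 1; queue=[0,4]; order=1
step 2: dequeue 0; queue=[4,3]; order=1,0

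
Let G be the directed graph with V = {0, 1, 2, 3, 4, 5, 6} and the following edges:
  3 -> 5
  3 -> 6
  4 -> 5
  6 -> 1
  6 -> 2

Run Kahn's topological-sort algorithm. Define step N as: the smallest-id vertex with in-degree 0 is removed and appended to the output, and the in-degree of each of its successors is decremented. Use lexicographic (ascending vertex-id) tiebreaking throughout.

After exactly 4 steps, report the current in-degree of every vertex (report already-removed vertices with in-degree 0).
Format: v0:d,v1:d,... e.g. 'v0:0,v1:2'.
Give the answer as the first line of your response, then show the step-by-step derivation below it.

v0:0,v1:1,v2:1,v3:0,v4:0,v5:0,v6:0

step 1: output 0; order=[0]; indeg=(0,1,1,0,0,2,1)
step 2: output 3; order=[0,3]; indeg=(0,1,1,0,0,1,0)
step 3: output 4; order=[0,3,4]; indeg=(0,1,1,0,0,0,0)
step 4: output 5; order=[0,3,4,5]; indeg=(0,1,1,0,0,0,0)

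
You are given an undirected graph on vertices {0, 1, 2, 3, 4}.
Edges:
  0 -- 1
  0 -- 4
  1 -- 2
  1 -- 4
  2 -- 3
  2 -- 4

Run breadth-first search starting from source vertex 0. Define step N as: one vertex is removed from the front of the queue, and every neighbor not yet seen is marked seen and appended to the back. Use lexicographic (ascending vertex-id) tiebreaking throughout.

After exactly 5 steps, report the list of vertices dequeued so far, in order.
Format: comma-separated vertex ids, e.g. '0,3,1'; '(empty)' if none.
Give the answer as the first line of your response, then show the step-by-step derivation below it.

0,1,4,2,3

step 1: dequeue 0; queue=[1,4]; order=0
step 2: dequeue 1; queue=[4,2]; order=0,1
step 3: dequeue 4; queue=[2]; order=0,1,4
step 4: dequeue 2; queue=[3]; order=0,1,4,2
step 5: dequeue 3; queue=[(empty)]; order=0,1,4,2,3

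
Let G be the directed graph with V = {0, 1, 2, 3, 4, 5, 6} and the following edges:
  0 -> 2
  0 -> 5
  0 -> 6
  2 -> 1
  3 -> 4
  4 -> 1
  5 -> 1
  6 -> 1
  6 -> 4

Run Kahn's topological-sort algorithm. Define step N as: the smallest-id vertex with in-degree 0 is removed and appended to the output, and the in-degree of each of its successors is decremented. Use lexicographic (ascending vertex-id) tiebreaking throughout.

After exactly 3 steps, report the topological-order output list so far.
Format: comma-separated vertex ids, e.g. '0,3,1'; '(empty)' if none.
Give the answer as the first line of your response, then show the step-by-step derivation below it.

0,2,3

step 1: output 0; order=[0]; indeg=(0,4,0,0,2,0,0)
step 2: output 2; order=[0,2]; indeg=(0,3,0,0,2,0,0)
step 3: output 3; order=[0,2,3]; indeg=(0,3,0,0,1,0,0)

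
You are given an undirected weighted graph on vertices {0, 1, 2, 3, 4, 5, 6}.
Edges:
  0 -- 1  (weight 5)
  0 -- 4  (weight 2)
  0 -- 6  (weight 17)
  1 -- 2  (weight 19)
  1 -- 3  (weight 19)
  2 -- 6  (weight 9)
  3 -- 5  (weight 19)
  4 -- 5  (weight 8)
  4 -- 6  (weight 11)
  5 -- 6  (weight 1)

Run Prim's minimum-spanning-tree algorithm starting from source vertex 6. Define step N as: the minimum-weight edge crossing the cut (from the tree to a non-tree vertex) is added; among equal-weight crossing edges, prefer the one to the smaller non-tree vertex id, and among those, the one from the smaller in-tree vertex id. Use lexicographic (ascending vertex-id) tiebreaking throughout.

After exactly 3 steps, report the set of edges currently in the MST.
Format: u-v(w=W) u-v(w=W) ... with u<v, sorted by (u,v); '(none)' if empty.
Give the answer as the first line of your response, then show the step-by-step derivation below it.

0-4(w=2) 4-5(w=8) 5-6(w=1)

step 1: add edge 5-6 (w=1); MST = {5-6(w=1)}
step 2: add edge 4-5 (w=8); MST = {4-5(w=8) 5-6(w=1)}
step 3: add edge 0-4 (w=2); MST = {0-4(w=2) 4-5(w=8) 5-6(w=1)}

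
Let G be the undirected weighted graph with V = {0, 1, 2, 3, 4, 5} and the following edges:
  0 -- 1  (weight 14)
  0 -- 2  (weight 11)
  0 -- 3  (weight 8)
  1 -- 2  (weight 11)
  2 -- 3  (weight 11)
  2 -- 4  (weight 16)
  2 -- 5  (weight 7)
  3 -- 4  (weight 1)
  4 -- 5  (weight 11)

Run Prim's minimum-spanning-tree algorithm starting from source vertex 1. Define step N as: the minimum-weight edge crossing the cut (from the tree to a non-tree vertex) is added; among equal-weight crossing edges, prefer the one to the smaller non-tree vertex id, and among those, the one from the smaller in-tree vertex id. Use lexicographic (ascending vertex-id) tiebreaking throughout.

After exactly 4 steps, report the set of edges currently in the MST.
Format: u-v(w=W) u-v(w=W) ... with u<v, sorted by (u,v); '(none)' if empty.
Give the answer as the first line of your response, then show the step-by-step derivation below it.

0-2(w=11) 0-3(w=8) 1-2(w=11) 2-5(w=7)

step 1: add edge 1-2 (w=11); MST = {1-2(w=11)}
step 2: add edge 2-5 (w=7); MST = {1-2(w=11) 2-5(w=7)}
step 3: add edge 0-2 (w=11); MST = {0-2(w=11) 1-2(w=11) 2-5(w=7)}
step 4: add edge 0-3 (w=8); MST = {0-2(w=11) 0-3(w=8) 1-2(w=11) 2-5(w=7)}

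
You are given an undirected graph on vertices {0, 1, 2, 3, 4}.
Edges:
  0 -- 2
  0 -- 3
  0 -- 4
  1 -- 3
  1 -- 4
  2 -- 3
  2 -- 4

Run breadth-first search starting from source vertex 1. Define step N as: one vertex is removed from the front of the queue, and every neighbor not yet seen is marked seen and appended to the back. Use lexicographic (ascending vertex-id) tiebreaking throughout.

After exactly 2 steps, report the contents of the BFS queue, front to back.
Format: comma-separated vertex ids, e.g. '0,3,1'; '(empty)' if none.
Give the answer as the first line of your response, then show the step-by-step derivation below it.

4,0,2

step 1: dequeue 1; queue=[3,4]; order=1
step 2: dequeue 3; queue=[4,0,2]; order=1,3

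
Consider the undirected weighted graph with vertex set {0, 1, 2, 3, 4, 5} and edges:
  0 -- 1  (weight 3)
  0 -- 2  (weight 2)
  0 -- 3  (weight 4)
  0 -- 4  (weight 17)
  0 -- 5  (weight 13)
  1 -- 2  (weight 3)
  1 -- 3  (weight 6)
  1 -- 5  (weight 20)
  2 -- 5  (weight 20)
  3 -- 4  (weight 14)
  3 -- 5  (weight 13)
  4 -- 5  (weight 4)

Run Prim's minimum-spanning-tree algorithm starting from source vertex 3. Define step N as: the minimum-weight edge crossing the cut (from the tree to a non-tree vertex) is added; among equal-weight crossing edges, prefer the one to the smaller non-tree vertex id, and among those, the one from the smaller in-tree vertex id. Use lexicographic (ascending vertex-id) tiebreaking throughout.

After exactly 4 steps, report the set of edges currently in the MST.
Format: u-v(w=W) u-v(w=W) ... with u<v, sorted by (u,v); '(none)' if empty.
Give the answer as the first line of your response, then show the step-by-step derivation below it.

0-1(w=3) 0-2(w=2) 0-3(w=4) 0-5(w=13)

step 1: add edge 0-3 (w=4); MST = {0-3(w=4)}
step 2: add edge 0-2 (w=2); MST = {0-2(w=2) 0-3(w=4)}
step 3: add edge 0-1 (w=3); MST = {0-1(w=3) 0-2(w=2) 0-3(w=4)}
step 4: add edge 0-5 (w=13); MST = {0-1(w=3) 0-2(w=2) 0-3(w=4) 0-5(w=13)}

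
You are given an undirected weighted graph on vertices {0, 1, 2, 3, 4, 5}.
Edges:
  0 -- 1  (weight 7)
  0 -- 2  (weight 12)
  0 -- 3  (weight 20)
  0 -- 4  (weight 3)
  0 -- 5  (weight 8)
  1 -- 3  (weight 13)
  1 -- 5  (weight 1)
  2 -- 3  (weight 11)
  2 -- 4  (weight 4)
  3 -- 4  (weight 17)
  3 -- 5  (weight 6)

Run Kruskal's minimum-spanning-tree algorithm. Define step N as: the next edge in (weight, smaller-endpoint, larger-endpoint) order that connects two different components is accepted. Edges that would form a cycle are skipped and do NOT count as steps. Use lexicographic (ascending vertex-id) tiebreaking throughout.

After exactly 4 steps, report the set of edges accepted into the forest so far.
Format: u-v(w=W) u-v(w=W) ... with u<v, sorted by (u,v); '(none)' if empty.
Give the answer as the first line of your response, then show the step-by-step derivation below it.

0-4(w=3) 1-5(w=1) 2-4(w=4) 3-5(w=6)

step 1: add edge 1-5 (w=1); MST = {1-5(w=1)}
step 2: add edge 0-4 (w=3); MST = {0-4(w=3) 1-5(w=1)}
step 3: add edge 2-4 (w=4); MST = {0-4(w=3) 1-5(w=1) 2-4(w=4)}
step 4: add edge 3-5 (w=6); MST = {0-4(w=3) 1-5(w=1) 2-4(w=4) 3-5(w=6)}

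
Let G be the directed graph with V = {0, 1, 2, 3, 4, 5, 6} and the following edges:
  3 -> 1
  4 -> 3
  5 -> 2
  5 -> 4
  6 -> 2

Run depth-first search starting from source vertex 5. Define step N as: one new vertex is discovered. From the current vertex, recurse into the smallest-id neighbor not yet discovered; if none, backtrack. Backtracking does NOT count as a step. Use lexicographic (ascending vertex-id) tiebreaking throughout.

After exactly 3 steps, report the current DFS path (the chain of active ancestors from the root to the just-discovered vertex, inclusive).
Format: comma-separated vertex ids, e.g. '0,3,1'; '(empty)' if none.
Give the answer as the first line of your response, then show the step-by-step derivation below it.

5,4

step 1: discover 5; path=5; order=5
step 2: discover 2; path=5>2; order=5,2
step 3: discover 4; path=5>4; order=5,2,4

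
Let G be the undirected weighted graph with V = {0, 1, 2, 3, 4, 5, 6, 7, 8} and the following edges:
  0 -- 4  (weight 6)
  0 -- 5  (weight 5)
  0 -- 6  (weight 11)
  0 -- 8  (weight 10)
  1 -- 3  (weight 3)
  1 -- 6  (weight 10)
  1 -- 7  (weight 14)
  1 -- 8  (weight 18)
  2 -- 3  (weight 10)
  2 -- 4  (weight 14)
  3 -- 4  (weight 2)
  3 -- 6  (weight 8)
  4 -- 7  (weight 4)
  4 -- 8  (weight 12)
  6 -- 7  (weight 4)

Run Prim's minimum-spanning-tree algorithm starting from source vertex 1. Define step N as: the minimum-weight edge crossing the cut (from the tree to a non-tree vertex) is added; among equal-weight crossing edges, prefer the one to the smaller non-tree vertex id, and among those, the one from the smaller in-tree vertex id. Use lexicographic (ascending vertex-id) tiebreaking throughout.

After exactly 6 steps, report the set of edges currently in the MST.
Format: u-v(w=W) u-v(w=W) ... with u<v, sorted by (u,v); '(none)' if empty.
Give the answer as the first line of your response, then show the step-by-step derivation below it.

0-4(w=6) 0-5(w=5) 1-3(w=3) 3-4(w=2) 4-7(w=4) 6-7(w=4)

step 1: add edge 1-3 (w=3); MST = {1-3(w=3)}
step 2: add edge 3-4 (w=2); MST = {1-3(w=3) 3-4(w=2)}
step 3: add edge 4-7 (w=4); MST = {1-3(w=3) 3-4(w=2) 4-7(w=4)}
step 4: add edge 6-7 (w=4); MST = {1-3(w=3) 3-4(w=2) 4-7(w=4) 6-7(w=4)}
step 5: add edge 0-4 (w=6); MST = {0-4(w=6) 1-3(w=3) 3-4(w=2) 4-7(w=4) 6-7(w=4)}
step 6: add edge 0-5 (w=5); MST = {0-4(w=6) 0-5(w=5) 1-3(w=3) 3-4(w=2) 4-7(w=4) 6-7(w=4)}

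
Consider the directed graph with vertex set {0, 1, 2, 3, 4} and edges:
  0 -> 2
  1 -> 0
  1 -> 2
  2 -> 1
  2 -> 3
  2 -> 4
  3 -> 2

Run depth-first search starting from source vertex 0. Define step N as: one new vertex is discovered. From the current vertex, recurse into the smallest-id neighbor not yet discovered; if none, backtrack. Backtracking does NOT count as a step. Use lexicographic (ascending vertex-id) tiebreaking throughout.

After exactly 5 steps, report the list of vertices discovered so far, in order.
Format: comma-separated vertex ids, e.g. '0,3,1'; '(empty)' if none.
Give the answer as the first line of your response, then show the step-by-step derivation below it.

0,2,1,3,4

step 1: discover 0; path=0; order=0
step 2: discover 2; path=0>2; order=0,2
step 3: discover 1; path=0>2>1; order=0,2,1
step 4: discover 3; path=0>2>3; order=0,2,1,3
step 5: discover 4; path=0>2>4; order=0,2,1,3,4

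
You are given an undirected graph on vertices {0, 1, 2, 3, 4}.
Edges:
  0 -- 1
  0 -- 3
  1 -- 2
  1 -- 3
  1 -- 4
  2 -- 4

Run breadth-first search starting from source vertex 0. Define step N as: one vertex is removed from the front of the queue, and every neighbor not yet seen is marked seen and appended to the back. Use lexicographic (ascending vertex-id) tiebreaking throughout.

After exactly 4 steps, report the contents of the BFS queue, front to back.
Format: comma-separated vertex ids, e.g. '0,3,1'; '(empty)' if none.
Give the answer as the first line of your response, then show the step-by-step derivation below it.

4

step 1: dequeue 0; queue=[1,3]; order=0
step 2: dequeue 1; queue=[3,2,4]; order=0,1
step 3: dequeue 3; queue=[2,4]; order=0,1,3
step 4: dequeue 2; queue=[4]; order=0,1,3,2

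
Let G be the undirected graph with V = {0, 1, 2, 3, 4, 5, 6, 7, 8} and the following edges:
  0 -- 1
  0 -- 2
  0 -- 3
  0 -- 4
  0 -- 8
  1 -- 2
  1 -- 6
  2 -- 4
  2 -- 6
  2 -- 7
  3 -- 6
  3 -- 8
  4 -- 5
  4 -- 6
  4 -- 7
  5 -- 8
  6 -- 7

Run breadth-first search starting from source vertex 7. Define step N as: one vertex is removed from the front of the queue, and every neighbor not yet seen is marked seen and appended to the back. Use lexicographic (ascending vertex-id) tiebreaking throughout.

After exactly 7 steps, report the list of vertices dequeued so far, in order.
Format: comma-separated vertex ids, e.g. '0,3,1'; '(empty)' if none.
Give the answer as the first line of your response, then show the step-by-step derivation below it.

7,2,4,6,0,1,5

step 1: dequeue 7; queue=[2,4,6]; order=7
step 2: dequeue 2; queue=[4,6,0,1]; order=7,2
step 3: dequeue 4; queue=[6,0,1,5]; order=7,2,4
step 4: dequeue 6; queue=[0,1,5,3]; order=7,2,4,6
step 5: dequeue 0; queue=[1,5,3,8]; order=7,2,4,6,0
step 6: dequeue 1; queue=[5,3,8]; order=7,2,4,6,0,1
step 7: dequeue 5; queue=[3,8]; order=7,2,4,6,0,1,5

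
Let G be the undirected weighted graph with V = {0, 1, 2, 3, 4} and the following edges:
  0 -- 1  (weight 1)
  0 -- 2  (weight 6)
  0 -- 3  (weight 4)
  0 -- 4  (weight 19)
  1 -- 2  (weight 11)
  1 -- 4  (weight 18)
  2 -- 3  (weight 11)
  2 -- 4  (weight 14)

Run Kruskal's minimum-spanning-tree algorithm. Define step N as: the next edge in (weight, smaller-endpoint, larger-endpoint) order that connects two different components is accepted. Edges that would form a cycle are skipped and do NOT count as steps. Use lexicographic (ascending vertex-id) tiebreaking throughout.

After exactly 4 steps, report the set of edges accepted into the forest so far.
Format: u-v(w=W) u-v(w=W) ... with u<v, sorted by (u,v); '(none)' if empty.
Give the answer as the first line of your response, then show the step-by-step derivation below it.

0-1(w=1) 0-2(w=6) 0-3(w=4) 2-4(w=14)

step 1: add edge 0-1 (w=1); MST = {0-1(w=1)}
step 2: add edge 0-3 (w=4); MST = {0-1(w=1) 0-3(w=4)}
step 3: add edge 0-2 (w=6); MST = {0-1(w=1) 0-2(w=6) 0-3(w=4)}
step 4: add edge 2-4 (w=14); MST = {0-1(w=1) 0-2(w=6) 0-3(w=4) 2-4(w=14)}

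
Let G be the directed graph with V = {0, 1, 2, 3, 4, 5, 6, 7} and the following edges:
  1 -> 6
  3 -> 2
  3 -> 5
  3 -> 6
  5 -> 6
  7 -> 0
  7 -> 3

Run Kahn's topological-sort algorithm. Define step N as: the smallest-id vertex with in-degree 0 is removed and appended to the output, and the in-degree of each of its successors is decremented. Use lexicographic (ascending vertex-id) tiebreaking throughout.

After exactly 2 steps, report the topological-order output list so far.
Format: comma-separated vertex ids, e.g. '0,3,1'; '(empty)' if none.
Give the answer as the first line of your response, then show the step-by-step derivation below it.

1,4

step 1: output 1; order=[1]; indeg=(1,0,1,1,0,1,2,0)
step 2: output 4; order=[1,4]; indeg=(1,0,1,1,0,1,2,0)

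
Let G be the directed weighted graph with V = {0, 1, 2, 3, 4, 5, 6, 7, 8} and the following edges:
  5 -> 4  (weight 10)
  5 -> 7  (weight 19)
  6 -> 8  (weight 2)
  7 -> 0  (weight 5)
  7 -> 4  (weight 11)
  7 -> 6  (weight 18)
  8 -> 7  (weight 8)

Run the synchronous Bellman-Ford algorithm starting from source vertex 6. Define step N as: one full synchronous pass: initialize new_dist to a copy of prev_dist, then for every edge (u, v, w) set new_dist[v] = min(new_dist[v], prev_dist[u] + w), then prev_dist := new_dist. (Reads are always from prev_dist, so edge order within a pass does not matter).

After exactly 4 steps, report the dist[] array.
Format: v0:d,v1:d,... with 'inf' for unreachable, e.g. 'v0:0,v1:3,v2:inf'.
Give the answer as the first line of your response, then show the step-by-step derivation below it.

v0:15,v1:inf,v2:inf,v3:inf,v4:21,v5:inf,v6:0,v7:10,v8:2

step 1: dist = v0:inf,v1:inf,v2:inf,v3:inf,v4:inf,v5:inf,v6:0,v7:inf,v8:2
step 2: dist = v0:inf,v1:inf,v2:inf,v3:inf,v4:inf,v5:inf,v6:0,v7:10,v8:2
step 3: dist = v0:15,v1:inf,v2:inf,v3:inf,v4:21,v5:inf,v6:0,v7:10,v8:2
step 4: dist = v0:15,v1:inf,v2:inf,v3:inf,v4:21,v5:inf,v6:0,v7:10,v8:2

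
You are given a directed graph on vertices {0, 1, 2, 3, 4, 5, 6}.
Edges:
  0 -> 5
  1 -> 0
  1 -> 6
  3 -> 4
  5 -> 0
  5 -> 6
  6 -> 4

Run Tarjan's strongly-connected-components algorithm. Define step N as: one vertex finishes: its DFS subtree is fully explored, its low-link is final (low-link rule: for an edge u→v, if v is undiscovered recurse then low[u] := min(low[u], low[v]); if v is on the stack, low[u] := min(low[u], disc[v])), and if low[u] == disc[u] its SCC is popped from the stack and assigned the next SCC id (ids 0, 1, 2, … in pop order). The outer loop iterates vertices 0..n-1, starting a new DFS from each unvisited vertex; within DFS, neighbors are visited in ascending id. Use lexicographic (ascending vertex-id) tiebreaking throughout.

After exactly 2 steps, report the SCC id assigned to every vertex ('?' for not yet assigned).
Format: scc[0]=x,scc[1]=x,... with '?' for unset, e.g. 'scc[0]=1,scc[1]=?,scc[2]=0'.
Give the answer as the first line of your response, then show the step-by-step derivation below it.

scc[0]=?,scc[1]=?,scc[2]=?,scc[3]=?,scc[4]=0,scc[5]=?,scc[6]=1

step 1: low=(low[0]=0,low[1]=?,low[2]=?,low[3]=?,low[4]=3,low[5]=0,low[6]=2); scc=(scc[0]=?,scc[1]=?,scc[2]=?,scc[3]=?,scc[4]=0,scc[5]=?,scc[6]=?)
step 2: low=(low[0]=0,low[1]=?,low[2]=?,low[3]=?,low[4]=3,low[5]=0,low[6]=2); scc=(scc[0]=?,scc[1]=?,scc[2]=?,scc[3]=?,scc[4]=0,scc[5]=?,scc[6]=1)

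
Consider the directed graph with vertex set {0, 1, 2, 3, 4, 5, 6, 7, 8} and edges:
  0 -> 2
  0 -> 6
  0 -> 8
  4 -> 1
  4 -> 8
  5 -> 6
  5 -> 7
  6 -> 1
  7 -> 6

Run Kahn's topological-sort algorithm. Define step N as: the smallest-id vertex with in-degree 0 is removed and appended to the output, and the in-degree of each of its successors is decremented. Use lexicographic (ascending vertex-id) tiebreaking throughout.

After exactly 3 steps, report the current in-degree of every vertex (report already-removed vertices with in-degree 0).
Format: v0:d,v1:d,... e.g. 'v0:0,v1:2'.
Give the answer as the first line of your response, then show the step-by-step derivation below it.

v0:0,v1:2,v2:0,v3:0,v4:0,v5:0,v6:2,v7:1,v8:1

step 1: output 0; order=[0]; indeg=(0,2,0,0,0,0,2,1,1)
step 2: output 2; order=[0,2]; indeg=(0,2,0,0,0,0,2,1,1)
step 3: output 3; order=[0,2,3]; indeg=(0,2,0,0,0,0,2,1,1)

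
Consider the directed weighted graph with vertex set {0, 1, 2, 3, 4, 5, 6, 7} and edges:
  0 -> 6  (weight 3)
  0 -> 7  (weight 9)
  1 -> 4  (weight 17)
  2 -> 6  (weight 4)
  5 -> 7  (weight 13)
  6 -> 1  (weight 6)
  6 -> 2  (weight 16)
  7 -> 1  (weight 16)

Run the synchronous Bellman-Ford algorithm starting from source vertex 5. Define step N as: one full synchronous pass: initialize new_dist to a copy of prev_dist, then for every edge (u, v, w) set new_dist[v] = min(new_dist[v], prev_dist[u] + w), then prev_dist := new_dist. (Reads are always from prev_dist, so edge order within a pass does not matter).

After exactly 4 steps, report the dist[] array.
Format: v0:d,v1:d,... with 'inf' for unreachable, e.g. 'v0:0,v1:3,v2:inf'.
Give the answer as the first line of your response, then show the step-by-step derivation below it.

v0:inf,v1:29,v2:inf,v3:inf,v4:46,v5:0,v6:inf,v7:13

step 1: dist = v0:inf,v1:inf,v2:inf,v3:inf,v4:inf,v5:0,v6:inf,v7:13
step 2: dist = v0:inf,v1:29,v2:inf,v3:inf,v4:inf,v5:0,v6:inf,v7:13
step 3: dist = v0:inf,v1:29,v2:inf,v3:inf,v4:46,v5:0,v6:inf,v7:13
step 4: dist = v0:inf,v1:29,v2:inf,v3:inf,v4:46,v5:0,v6:inf,v7:13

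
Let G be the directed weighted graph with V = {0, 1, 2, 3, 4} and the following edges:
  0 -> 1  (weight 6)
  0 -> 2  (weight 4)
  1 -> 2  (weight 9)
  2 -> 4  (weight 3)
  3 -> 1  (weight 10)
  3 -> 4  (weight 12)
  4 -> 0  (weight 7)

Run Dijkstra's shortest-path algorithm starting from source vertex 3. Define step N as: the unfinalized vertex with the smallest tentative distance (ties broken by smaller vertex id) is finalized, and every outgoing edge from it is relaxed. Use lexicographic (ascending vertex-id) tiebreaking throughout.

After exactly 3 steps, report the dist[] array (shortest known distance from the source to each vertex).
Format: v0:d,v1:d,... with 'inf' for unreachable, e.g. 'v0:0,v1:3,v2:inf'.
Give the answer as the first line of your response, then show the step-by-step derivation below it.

v0:19,v1:10,v2:19,v3:0,v4:12

step 1: dist = v0:inf,v1:10,v2:inf,v3:0,v4:12
step 2: dist = v0:inf,v1:10,v2:19,v3:0,v4:12
step 3: dist = v0:19,v1:10,v2:19,v3:0,v4:12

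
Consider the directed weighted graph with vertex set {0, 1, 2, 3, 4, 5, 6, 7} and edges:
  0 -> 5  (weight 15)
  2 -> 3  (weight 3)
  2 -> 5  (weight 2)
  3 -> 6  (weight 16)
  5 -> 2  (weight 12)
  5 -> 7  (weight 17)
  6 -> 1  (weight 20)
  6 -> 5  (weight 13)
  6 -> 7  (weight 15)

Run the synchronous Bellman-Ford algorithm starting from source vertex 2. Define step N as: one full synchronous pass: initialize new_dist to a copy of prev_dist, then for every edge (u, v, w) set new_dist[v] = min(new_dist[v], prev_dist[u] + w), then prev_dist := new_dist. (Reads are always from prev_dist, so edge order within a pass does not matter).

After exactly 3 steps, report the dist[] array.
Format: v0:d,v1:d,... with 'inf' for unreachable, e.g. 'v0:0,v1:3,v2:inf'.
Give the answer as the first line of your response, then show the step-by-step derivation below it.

v0:inf,v1:39,v2:0,v3:3,v4:inf,v5:2,v6:19,v7:19

step 1: dist = v0:inf,v1:inf,v2:0,v3:3,v4:inf,v5:2,v6:inf,v7:inf
step 2: dist = v0:inf,v1:inf,v2:0,v3:3,v4:inf,v5:2,v6:19,v7:19
step 3: dist = v0:inf,v1:39,v2:0,v3:3,v4:inf,v5:2,v6:19,v7:19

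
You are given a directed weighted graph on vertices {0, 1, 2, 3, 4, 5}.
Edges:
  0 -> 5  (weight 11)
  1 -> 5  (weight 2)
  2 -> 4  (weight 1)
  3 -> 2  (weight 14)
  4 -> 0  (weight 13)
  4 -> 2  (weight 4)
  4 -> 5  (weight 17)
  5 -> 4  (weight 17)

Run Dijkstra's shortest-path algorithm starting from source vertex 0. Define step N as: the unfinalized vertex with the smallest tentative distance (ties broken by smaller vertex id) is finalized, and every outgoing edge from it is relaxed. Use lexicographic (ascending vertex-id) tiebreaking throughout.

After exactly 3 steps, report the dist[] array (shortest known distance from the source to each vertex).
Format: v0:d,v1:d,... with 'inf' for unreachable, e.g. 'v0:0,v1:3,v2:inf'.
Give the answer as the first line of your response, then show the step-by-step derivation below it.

v0:0,v1:inf,v2:32,v3:inf,v4:28,v5:11

step 1: dist = v0:0,v1:inf,v2:inf,v3:inf,v4:inf,v5:11
step 2: dist = v0:0,v1:inf,v2:inf,v3:inf,v4:28,v5:11
step 3: dist = v0:0,v1:inf,v2:32,v3:inf,v4:28,v5:11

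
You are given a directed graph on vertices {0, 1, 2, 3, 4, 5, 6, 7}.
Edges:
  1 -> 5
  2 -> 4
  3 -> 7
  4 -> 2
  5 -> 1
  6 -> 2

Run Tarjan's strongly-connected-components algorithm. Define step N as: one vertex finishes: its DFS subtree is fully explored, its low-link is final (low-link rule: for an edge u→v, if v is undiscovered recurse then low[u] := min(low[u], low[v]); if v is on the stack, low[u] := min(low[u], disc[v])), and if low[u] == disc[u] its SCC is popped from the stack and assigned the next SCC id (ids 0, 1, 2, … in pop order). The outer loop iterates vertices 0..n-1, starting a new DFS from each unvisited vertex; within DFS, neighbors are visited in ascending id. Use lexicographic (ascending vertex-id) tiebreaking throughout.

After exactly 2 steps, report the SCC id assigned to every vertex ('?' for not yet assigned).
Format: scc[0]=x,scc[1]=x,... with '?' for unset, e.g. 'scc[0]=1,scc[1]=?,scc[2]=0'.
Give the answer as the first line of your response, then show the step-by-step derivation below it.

scc[0]=0,scc[1]=?,scc[2]=?,scc[3]=?,scc[4]=?,scc[5]=?,scc[6]=?,scc[7]=?

step 1: low=(low[0]=0,low[1]=?,low[2]=?,low[3]=?,low[4]=?,low[5]=?,low[6]=?,low[7]=?); scc=(scc[0]=0,scc[1]=?,scc[2]=?,scc[3]=?,scc[4]=?,scc[5]=?,scc[6]=?,scc[7]=?)
step 2: low=(low[0]=0,low[1]=1,low[2]=?,low[3]=?,low[4]=?,low[5]=1,low[6]=?,low[7]=?); scc=(scc[0]=0,scc[1]=?,scc[2]=?,scc[3]=?,scc[4]=?,scc[5]=?,scc[6]=?,scc[7]=?)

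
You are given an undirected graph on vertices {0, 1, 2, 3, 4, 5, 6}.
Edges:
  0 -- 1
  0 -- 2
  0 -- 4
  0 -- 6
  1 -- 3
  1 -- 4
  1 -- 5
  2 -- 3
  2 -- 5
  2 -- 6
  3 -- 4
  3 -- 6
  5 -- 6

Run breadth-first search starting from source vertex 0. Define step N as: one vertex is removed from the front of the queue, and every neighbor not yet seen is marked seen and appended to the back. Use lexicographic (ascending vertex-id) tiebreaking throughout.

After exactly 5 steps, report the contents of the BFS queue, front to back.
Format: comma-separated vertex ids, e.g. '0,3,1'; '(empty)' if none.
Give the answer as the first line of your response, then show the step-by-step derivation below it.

3,5

step 1: dequeue 0; queue=[1,2,4,6]; order=0
step 2: dequeue 1; queue=[2,4,6,3,5]; order=0,1
step 3: dequeue 2; queue=[4,6,3,5]; order=0,1,2
step 4: dequeue 4; queue=[6,3,5]; order=0,1,2,4
step 5: dequeue 6; queue=[3,5]; order=0,1,2,4,6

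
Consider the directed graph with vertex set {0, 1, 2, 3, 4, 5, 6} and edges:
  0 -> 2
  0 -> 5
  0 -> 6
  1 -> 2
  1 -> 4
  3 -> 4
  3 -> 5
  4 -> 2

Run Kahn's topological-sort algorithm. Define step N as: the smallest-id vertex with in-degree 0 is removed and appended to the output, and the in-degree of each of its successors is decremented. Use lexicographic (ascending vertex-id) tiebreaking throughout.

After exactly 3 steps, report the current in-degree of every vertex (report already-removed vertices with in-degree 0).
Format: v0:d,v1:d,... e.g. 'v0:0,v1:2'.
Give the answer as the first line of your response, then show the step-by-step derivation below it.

v0:0,v1:0,v2:1,v3:0,v4:0,v5:0,v6:0

step 1: output 0; order=[0]; indeg=(0,0,2,0,2,1,0)
step 2: output 1; order=[0,1]; indeg=(0,0,1,0,1,1,0)
step 3: output 3; order=[0,1,3]; indeg=(0,0,1,0,0,0,0)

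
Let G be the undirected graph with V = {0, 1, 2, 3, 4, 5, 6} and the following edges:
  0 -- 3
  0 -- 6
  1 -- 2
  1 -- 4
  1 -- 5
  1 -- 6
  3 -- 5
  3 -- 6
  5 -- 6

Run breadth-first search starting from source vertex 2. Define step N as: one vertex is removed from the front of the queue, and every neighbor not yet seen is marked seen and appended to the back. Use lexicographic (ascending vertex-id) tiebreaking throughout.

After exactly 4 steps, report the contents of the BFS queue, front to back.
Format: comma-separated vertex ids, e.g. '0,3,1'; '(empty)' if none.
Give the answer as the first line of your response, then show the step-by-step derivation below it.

6,3

step 1: dequeue 2; queue=[1]; order=2
step 2: dequeue 1; queue=[4,5,6]; order=2,1
step 3: dequeue 4; queue=[5,6]; order=2,1,4
step 4: dequeue 5; queue=[6,3]; order=2,1,4,5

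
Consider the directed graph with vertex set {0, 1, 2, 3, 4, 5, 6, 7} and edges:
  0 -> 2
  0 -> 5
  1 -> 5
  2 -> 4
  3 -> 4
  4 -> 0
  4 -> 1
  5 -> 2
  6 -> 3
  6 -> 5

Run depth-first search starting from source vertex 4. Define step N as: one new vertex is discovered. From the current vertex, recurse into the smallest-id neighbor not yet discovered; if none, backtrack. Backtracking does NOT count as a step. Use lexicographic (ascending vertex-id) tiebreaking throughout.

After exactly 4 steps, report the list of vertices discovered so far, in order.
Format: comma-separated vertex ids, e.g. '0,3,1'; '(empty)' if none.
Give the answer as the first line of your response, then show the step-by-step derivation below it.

4,0,2,5

step 1: discover 4; path=4; order=4
step 2: discover 0; path=4>0; order=4,0
step 3: discover 2; path=4>0>2; order=4,0,2
step 4: discover 5; path=4>0>5; order=4,0,2,5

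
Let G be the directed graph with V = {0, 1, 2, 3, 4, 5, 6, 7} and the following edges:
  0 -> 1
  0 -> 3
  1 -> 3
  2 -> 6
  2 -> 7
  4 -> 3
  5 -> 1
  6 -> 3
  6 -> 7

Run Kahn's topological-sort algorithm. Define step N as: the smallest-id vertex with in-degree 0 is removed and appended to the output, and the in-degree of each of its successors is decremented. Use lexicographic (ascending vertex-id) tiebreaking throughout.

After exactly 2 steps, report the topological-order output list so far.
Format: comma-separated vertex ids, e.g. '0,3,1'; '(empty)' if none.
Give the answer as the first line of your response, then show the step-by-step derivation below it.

0,2

step 1: output 0; order=[0]; indeg=(0,1,0,3,0,0,1,2)
step 2: output 2; order=[0,2]; indeg=(0,1,0,3,0,0,0,1)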